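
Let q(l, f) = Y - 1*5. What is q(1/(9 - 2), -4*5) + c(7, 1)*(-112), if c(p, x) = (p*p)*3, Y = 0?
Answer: -16469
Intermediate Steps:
c(p, x) = 3*p² (c(p, x) = p²*3 = 3*p²)
q(l, f) = -5 (q(l, f) = 0 - 1*5 = 0 - 5 = -5)
q(1/(9 - 2), -4*5) + c(7, 1)*(-112) = -5 + (3*7²)*(-112) = -5 + (3*49)*(-112) = -5 + 147*(-112) = -5 - 16464 = -16469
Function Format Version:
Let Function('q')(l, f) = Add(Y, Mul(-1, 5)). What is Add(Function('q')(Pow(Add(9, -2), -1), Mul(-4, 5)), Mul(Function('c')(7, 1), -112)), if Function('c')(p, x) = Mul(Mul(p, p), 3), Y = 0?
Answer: -16469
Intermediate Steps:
Function('c')(p, x) = Mul(3, Pow(p, 2)) (Function('c')(p, x) = Mul(Pow(p, 2), 3) = Mul(3, Pow(p, 2)))
Function('q')(l, f) = -5 (Function('q')(l, f) = Add(0, Mul(-1, 5)) = Add(0, -5) = -5)
Add(Function('q')(Pow(Add(9, -2), -1), Mul(-4, 5)), Mul(Function('c')(7, 1), -112)) = Add(-5, Mul(Mul(3, Pow(7, 2)), -112)) = Add(-5, Mul(Mul(3, 49), -112)) = Add(-5, Mul(147, -112)) = Add(-5, -16464) = -16469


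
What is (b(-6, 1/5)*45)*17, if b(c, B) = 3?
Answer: 2295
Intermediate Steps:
(b(-6, 1/5)*45)*17 = (3*45)*17 = 135*17 = 2295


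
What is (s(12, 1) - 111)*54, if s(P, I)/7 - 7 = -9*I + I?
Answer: -6372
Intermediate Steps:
s(P, I) = 49 - 56*I (s(P, I) = 49 + 7*(-9*I + I) = 49 + 7*(-8*I) = 49 - 56*I)
(s(12, 1) - 111)*54 = ((49 - 56*1) - 111)*54 = ((49 - 56) - 111)*54 = (-7 - 111)*54 = -118*54 = -6372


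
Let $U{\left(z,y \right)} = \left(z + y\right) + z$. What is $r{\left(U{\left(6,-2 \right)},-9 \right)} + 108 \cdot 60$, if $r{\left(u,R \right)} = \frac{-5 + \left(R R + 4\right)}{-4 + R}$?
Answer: $\frac{84160}{13} \approx 6473.8$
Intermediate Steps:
$U{\left(z,y \right)} = y + 2 z$ ($U{\left(z,y \right)} = \left(y + z\right) + z = y + 2 z$)
$r{\left(u,R \right)} = \frac{-1 + R^{2}}{-4 + R}$ ($r{\left(u,R \right)} = \frac{-5 + \left(R^{2} + 4\right)}{-4 + R} = \frac{-5 + \left(4 + R^{2}\right)}{-4 + R} = \frac{-1 + R^{2}}{-4 + R}$)
$r{\left(U{\left(6,-2 \right)},-9 \right)} + 108 \cdot 60 = \frac{-1 + \left(-9\right)^{2}}{-4 - 9} + 108 \cdot 60 = \frac{-1 + 81}{-13} + 6480 = \left(- \frac{1}{13}\right) 80 + 6480 = - \frac{80}{13} + 6480 = \frac{84160}{13}$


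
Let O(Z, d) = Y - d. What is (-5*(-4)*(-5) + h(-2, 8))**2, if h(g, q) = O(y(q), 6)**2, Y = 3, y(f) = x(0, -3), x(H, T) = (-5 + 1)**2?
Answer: 8281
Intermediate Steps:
x(H, T) = 16 (x(H, T) = (-4)**2 = 16)
y(f) = 16
O(Z, d) = 3 - d
h(g, q) = 9 (h(g, q) = (3 - 1*6)**2 = (3 - 6)**2 = (-3)**2 = 9)
(-5*(-4)*(-5) + h(-2, 8))**2 = (-5*(-4)*(-5) + 9)**2 = (20*(-5) + 9)**2 = (-100 + 9)**2 = (-91)**2 = 8281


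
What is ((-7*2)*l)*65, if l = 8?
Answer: -7280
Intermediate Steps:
((-7*2)*l)*65 = (-7*2*8)*65 = -14*8*65 = -112*65 = -7280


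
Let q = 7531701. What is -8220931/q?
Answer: -8220931/7531701 ≈ -1.0915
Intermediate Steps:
-8220931/q = -8220931/7531701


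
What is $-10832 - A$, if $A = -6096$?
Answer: $-4736$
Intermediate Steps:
$-10832 - A = -10832 - -6096 = -10832 + 6096 = -4736$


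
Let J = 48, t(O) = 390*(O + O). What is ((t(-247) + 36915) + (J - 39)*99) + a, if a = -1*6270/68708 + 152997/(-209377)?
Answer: -1113861049576965/7192937458 ≈ -1.5485e+5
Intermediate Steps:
t(O) = 780*O (t(O) = 390*(2*O) = 780*O)
a = -5912455833/7192937458 (a = -6270*1/68708 + 152997*(-1/209377) = -3135/34354 - 152997/209377 = -5912455833/7192937458 ≈ -0.82198)
((t(-247) + 36915) + (J - 39)*99) + a = ((780*(-247) + 36915) + (48 - 39)*99) - 5912455833/7192937458 = ((-192660 + 36915) + 9*99) - 5912455833/7192937458 = (-155745 + 891) - 5912455833/7192937458 = -154854 - 5912455833/7192937458 = -1113861049576965/7192937458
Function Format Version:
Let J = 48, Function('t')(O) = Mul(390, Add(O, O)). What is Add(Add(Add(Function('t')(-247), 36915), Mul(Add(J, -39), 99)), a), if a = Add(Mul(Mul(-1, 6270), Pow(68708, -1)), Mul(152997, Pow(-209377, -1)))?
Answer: Rational(-1113861049576965, 7192937458) ≈ -1.5485e+5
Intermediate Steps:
Function('t')(O) = Mul(780, O) (Function('t')(O) = Mul(390, Mul(2, O)) = Mul(780, O))
a = Rational(-5912455833, 7192937458) (a = Add(Mul(-6270, Rational(1, 68708)), Mul(152997, Rational(-1, 209377))) = Add(Rational(-3135, 34354), Rational(-152997, 209377)) = Rational(-5912455833, 7192937458) ≈ -0.82198)
Add(Add(Add(Function('t')(-247), 36915), Mul(Add(J, -39), 99)), a) = Add(Add(Add(Mul(780, -247), 36915), Mul(Add(48, -39), 99)), Rational(-5912455833, 7192937458)) = Add(Add(Add(-192660, 36915), Mul(9, 99)), Rational(-5912455833, 7192937458)) = Add(Add(-155745, 891), Rational(-5912455833, 7192937458)) = Add(-154854, Rational(-5912455833, 7192937458)) = Rational(-1113861049576965, 7192937458)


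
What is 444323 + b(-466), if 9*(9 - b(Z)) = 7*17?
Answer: 3998869/9 ≈ 4.4432e+5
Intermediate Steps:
b(Z) = -38/9 (b(Z) = 9 - 7*17/9 = 9 - ⅑*119 = 9 - 119/9 = -38/9)
444323 + b(-466) = 444323 - 38/9 = 3998869/9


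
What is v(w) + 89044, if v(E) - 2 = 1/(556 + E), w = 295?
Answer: 75778147/851 ≈ 89046.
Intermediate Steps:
v(E) = 2 + 1/(556 + E)
v(w) + 89044 = (1113 + 2*295)/(556 + 295) + 89044 = (1113 + 590)/851 + 89044 = (1/851)*1703 + 89044 = 1703/851 + 89044 = 75778147/851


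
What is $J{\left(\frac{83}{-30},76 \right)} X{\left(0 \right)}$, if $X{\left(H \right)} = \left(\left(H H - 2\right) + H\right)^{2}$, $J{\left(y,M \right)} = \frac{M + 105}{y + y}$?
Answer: $- \frac{10860}{83} \approx -130.84$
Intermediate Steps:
$J{\left(y,M \right)} = \frac{105 + M}{2 y}$
$X{\left(H \right)} = \left(-2 + H + H^{2}\right)^{2}$ ($X{\left(H \right)} = \left(\left(H^{2} - 2\right) + H\right)^{2} = \left(\left(-2 + H^{2}\right) + H\right)^{2} = \left(-2 + H + H^{2}\right)^{2}$)
$J{\left(\frac{83}{-30},76 \right)} X{\left(0 \right)} = \frac{105 + 76}{2 \frac{83}{-30}} \left(-2 + 0 + 0^{2}\right)^{2} = \frac{1}{2} \frac{1}{83 \left(- \frac{1}{30}\right)} 181 \left(-2 + 0 + 0\right)^{2} = \frac{1}{2} \frac{1}{- \frac{83}{30}} \cdot 181 \left(-2\right)^{2} = \frac{1}{2} \left(- \frac{30}{83}\right) 181 \cdot 4 = \left(- \frac{2715}{83}\right) 4 = - \frac{10860}{83}$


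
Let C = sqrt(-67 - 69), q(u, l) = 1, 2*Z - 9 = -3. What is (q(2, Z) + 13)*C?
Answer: 28*I*sqrt(34) ≈ 163.27*I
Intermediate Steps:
Z = 3 (Z = 9/2 + (1/2)*(-3) = 9/2 - 3/2 = 3)
C = 2*I*sqrt(34) (C = sqrt(-136) = 2*I*sqrt(34) ≈ 11.662*I)
(q(2, Z) + 13)*C = (1 + 13)*(2*I*sqrt(34)) = 14*(2*I*sqrt(34)) = 28*I*sqrt(34)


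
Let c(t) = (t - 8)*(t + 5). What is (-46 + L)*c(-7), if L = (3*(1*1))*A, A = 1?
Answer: -1290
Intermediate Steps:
L = 3 (L = (3*(1*1))*1 = (3*1)*1 = 3*1 = 3)
c(t) = (-8 + t)*(5 + t)
(-46 + L)*c(-7) = (-46 + 3)*(-40 + (-7)² - 3*(-7)) = -43*(-40 + 49 + 21) = -43*30 = -1290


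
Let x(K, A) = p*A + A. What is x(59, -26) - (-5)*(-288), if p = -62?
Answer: 146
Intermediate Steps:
x(K, A) = -61*A (x(K, A) = -62*A + A = -61*A)
x(59, -26) - (-5)*(-288) = -61*(-26) - (-5)*(-288) = 1586 - 1*1440 = 1586 - 1440 = 146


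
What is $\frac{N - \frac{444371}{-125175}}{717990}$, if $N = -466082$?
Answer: $- \frac{58341369979}{89874398250} \approx -0.64914$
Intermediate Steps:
$\frac{N - \frac{444371}{-125175}}{717990} = \frac{-466082 - \frac{444371}{-125175}}{717990} = \left(-466082 - 444371 \left(- \frac{1}{125175}\right)\right) \frac{1}{717990} = \left(-466082 - - \frac{444371}{125175}\right) \frac{1}{717990} = \left(-466082 + \frac{444371}{125175}\right) \frac{1}{717990} = \left(- \frac{58341369979}{125175}\right) \frac{1}{717990} = - \frac{58341369979}{89874398250}$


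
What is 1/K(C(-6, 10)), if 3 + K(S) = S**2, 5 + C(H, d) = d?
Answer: 1/22 ≈ 0.045455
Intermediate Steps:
C(H, d) = -5 + d
K(S) = -3 + S**2
1/K(C(-6, 10)) = 1/(-3 + (-5 + 10)**2) = 1/(-3 + 5**2) = 1/(-3 + 25) = 1/22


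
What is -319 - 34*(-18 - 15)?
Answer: 803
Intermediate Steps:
-319 - 34*(-18 - 15) = -319 - 34*(-33) = -319 - 1*(-1122) = -319 + 1122 = 803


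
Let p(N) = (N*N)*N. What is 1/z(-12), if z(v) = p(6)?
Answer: 1/216 ≈ 0.0046296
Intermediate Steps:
p(N) = N**3 (p(N) = N**2*N = N**3)
z(v) = 216 (z(v) = 6**3 = 216)
1/z(-12) = 1/216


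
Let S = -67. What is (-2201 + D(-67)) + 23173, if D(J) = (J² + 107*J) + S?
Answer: 18225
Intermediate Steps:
D(J) = -67 + J² + 107*J (D(J) = (J² + 107*J) - 67 = -67 + J² + 107*J)
(-2201 + D(-67)) + 23173 = (-2201 + (-67 + (-67)² + 107*(-67))) + 23173 = (-2201 + (-67 + 4489 - 7169)) + 23173 = (-2201 - 2747) + 23173 = -4948 + 23173 = 18225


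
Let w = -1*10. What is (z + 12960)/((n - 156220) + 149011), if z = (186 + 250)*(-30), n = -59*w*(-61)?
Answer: 120/43199 ≈ 0.0027778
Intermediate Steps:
w = -10
n = -35990 (n = -59*(-10)*(-61) = 590*(-61) = -35990)
z = -13080 (z = 436*(-30) = -13080)
(z + 12960)/((n - 156220) + 149011) = (-13080 + 12960)/((-35990 - 156220) + 149011) = -120/(-192210 + 149011) = -120/(-43199) = -120*(-1/43199) = 120/43199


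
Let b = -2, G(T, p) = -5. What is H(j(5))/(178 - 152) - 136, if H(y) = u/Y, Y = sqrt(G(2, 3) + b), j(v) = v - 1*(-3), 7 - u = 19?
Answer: -136 + 6*I*sqrt(7)/91 ≈ -136.0 + 0.17445*I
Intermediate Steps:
u = -12 (u = 7 - 1*19 = 7 - 19 = -12)
j(v) = 3 + v (j(v) = v + 3 = 3 + v)
Y = I*sqrt(7) (Y = sqrt(-5 - 2) = sqrt(-7) = I*sqrt(7) ≈ 2.6458*I)
H(y) = 12*I*sqrt(7)/7 (H(y) = -12*(-I*sqrt(7)/7) = -(-12)*I*sqrt(7)/7 = 12*I*sqrt(7)/7)
H(j(5))/(178 - 152) - 136 = (12*I*sqrt(7)/7)/(178 - 152) - 136 = (12*I*sqrt(7)/7)/26 - 136 = 6*I*sqrt(7)/91 - 136 = -136 + 6*I*sqrt(7)/91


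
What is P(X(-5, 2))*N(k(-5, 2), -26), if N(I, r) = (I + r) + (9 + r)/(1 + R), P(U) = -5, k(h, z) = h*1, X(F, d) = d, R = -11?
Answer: 293/2 ≈ 146.50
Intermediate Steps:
k(h, z) = h
N(I, r) = -9/10 + I + 9*r/10 (N(I, r) = (I + r) + (9 + r)/(1 - 11) = (I + r) + (9 + r)/(-10) = (I + r) + (9 + r)*(-1/10) = (I + r) + (-9/10 - r/10) = -9/10 + I + 9*r/10)
P(X(-5, 2))*N(k(-5, 2), -26) = -5*(-9/10 - 5 + (9/10)*(-26)) = -5*(-9/10 - 5 - 117/5) = -5*(-293/10) = 293/2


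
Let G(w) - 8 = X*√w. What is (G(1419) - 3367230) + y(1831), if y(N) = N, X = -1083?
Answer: -3365391 - 1083*√1419 ≈ -3.4062e+6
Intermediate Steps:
G(w) = 8 - 1083*√w
(G(1419) - 3367230) + y(1831) = ((8 - 1083*√1419) - 3367230) + 1831 = (-3367222 - 1083*√1419) + 1831 = -3365391 - 1083*√1419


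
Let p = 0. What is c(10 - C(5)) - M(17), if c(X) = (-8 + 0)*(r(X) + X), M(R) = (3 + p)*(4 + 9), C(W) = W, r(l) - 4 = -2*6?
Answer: -15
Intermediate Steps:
r(l) = -8 (r(l) = 4 - 2*6 = 4 - 12 = -8)
M(R) = 39 (M(R) = (3 + 0)*(4 + 9) = 3*13 = 39)
c(X) = 64 - 8*X (c(X) = (-8 + 0)*(-8 + X) = -8*(-8 + X) = 64 - 8*X)
c(10 - C(5)) - M(17) = (64 - 8*(10 - 1*5)) - 1*39 = (64 - 8*(10 - 5)) - 39 = (64 - 8*5) - 39 = (64 - 40) - 39 = 24 - 39 = -15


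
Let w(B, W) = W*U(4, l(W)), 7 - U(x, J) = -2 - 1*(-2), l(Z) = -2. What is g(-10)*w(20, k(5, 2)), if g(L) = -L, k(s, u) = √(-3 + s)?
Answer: 70*√2 ≈ 98.995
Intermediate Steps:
U(x, J) = 7 (U(x, J) = 7 - (-2 - 1*(-2)) = 7 - (-2 + 2) = 7 - 1*0 = 7 + 0 = 7)
w(B, W) = 7*W (w(B, W) = W*7 = 7*W)
g(-10)*w(20, k(5, 2)) = (-1*(-10))*(7*√(-3 + 5)) = 10*(7*√2) = 70*√2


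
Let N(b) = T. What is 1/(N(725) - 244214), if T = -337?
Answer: -1/244551 ≈ -4.0891e-6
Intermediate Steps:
N(b) = -337
1/(N(725) - 244214) = 1/(-337 - 244214) = 1/(-244551) = -1/244551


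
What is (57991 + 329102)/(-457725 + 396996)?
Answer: -129031/20243 ≈ -6.3741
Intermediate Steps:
(57991 + 329102)/(-457725 + 396996) = 387093/(-60729) = 387093*(-1/60729) = -129031/20243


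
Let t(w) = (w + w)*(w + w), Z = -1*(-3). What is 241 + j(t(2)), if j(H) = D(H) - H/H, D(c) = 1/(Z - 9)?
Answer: 1439/6 ≈ 239.83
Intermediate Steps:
Z = 3
D(c) = -1/6 (D(c) = 1/(3 - 9) = 1/(-6) = -1/6)
t(w) = 4*w**2 (t(w) = (2*w)*(2*w) = 4*w**2)
j(H) = -7/6 (j(H) = -1/6 - H/H = -1/6 - 1*1 = -1/6 - 1 = -7/6)
241 + j(t(2)) = 241 - 7/6 = 1439/6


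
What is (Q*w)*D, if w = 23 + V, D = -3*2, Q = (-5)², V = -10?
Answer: -1950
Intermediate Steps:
Q = 25
D = -6
w = 13 (w = 23 - 10 = 13)
(Q*w)*D = (25*13)*(-6) = 325*(-6) = -1950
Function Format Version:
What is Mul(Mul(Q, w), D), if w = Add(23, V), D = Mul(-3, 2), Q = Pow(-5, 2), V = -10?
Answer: -1950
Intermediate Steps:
Q = 25
D = -6
w = 13 (w = Add(23, -10) = 13)
Mul(Mul(Q, w), D) = Mul(Mul(25, 13), -6) = Mul(325, -6) = -1950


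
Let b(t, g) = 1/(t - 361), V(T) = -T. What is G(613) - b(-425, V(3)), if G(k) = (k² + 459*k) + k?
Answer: 516990715/786 ≈ 6.5775e+5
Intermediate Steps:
G(k) = k² + 460*k
b(t, g) = 1/(-361 + t)
G(613) - b(-425, V(3)) = 613*(460 + 613) - 1/(-361 - 425) = 613*1073 - 1/(-786) = 657749 - 1*(-1/786) = 657749 + 1/786 = 516990715/786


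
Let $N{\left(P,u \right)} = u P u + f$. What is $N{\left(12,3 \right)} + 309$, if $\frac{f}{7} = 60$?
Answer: $837$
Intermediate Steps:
$f = 420$ ($f = 7 \cdot 60 = 420$)
$N{\left(P,u \right)} = 420 + P u^{2}$ ($N{\left(P,u \right)} = u P u + 420 = P u u + 420 = P u^{2} + 420 = 420 + P u^{2}$)
$N{\left(12,3 \right)} + 309 = \left(420 + 12 \cdot 3^{2}\right) + 309 = \left(420 + 12 \cdot 9\right) + 309 = \left(420 + 108\right) + 309 = 528 + 309 = 837$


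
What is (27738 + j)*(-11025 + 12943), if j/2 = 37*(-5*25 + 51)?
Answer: 42698516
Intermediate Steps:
j = -5476 (j = 2*(37*(-5*25 + 51)) = 2*(37*(-125 + 51)) = 2*(37*(-74)) = 2*(-2738) = -5476)
(27738 + j)*(-11025 + 12943) = (27738 - 5476)*(-11025 + 12943) = 22262*1918 = 42698516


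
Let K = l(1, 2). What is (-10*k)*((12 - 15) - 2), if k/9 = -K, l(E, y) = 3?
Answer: -1350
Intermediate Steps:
K = 3
k = -27 (k = 9*(-1*3) = 9*(-3) = -27)
(-10*k)*((12 - 15) - 2) = (-10*(-27))*((12 - 15) - 2) = 270*(-3 - 2) = 270*(-5) = -1350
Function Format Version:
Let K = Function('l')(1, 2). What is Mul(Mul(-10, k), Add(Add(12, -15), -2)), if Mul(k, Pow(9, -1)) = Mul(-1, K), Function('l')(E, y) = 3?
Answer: -1350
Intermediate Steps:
K = 3
k = -27 (k = Mul(9, Mul(-1, 3)) = Mul(9, -3) = -27)
Mul(Mul(-10, k), Add(Add(12, -15), -2)) = Mul(Mul(-10, -27), Add(Add(12, -15), -2)) = Mul(270, Add(-3, -2)) = Mul(270, -5) = -1350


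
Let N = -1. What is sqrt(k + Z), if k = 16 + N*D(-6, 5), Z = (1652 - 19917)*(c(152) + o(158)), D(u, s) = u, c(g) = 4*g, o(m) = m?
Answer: 54*I*sqrt(4798) ≈ 3740.4*I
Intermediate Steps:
Z = -13990990 (Z = (1652 - 19917)*(4*152 + 158) = -18265*(608 + 158) = -18265*766 = -13990990)
k = 22 (k = 16 - 1*(-6) = 16 + 6 = 22)
sqrt(k + Z) = sqrt(22 - 13990990) = sqrt(-13990968) = 54*I*sqrt(4798)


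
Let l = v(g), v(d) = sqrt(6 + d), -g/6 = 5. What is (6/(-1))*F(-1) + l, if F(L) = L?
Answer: 6 + 2*I*sqrt(6) ≈ 6.0 + 4.899*I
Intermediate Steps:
g = -30 (g = -6*5 = -30)
l = 2*I*sqrt(6) (l = sqrt(6 - 30) = sqrt(-24) = 2*I*sqrt(6) ≈ 4.899*I)
(6/(-1))*F(-1) + l = (6/(-1))*(-1) + 2*I*sqrt(6) = (6*(-1))*(-1) + 2*I*sqrt(6) = -6*(-1) + 2*I*sqrt(6) = 6 + 2*I*sqrt(6)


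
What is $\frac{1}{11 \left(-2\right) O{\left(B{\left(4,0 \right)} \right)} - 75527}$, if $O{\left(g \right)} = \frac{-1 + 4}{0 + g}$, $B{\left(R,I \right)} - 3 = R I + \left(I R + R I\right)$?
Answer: $- \frac{1}{75549} \approx -1.3236 \cdot 10^{-5}$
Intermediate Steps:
$B{\left(R,I \right)} = 3 + 3 I R$ ($B{\left(R,I \right)} = 3 + \left(R I + \left(I R + R I\right)\right) = 3 + \left(I R + \left(I R + I R\right)\right) = 3 + \left(I R + 2 I R\right) = 3 + 3 I R$)
$O{\left(g \right)} = \frac{3}{g}$
$\frac{1}{11 \left(-2\right) O{\left(B{\left(4,0 \right)} \right)} - 75527} = \frac{1}{11 \left(-2\right) \frac{3}{3 + 3 \cdot 0 \cdot 4} - 75527} = \frac{1}{- 22 \frac{3}{3 + 0} - 75527} = \frac{1}{- 22 \cdot \frac{3}{3} - 75527} = \frac{1}{- 22 \cdot 3 \cdot \frac{1}{3} - 75527} = \frac{1}{\left(-22\right) 1 - 75527} = \frac{1}{-22 - 75527} = \frac{1}{-75549} = - \frac{1}{75549}$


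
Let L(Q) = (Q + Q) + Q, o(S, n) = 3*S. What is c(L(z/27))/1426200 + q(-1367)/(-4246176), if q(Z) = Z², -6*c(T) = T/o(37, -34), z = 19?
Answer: -332807392624303/756230039373600 ≈ -0.44009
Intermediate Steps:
L(Q) = 3*Q (L(Q) = 2*Q + Q = 3*Q)
c(T) = -T/666 (c(T) = -T/(6*(3*37)) = -T/(6*111) = -T/666)
c(L(z/27))/1426200 + q(-1367)/(-4246176) = -19/27/222/1426200 + (-1367)²/(-4246176) = -19*(1/27)/222*(1/1426200) + 1868689*(-1/4246176) = -19/(222*27)*(1/1426200) - 1868689/4246176 = -1/666*19/9*(1/1426200) - 1868689/4246176 = -19/5994*1/1426200 - 1868689/4246176 = -19/8548642800 - 1868689/4246176 = -332807392624303/756230039373600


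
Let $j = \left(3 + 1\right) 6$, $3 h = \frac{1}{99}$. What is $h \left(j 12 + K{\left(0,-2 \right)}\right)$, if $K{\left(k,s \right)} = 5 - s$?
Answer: $\frac{295}{297} \approx 0.99327$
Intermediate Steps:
$h = \frac{1}{297}$ ($h = \frac{1}{3 \cdot 99} = \frac{1}{3} \cdot \frac{1}{99} = \frac{1}{297} \approx 0.003367$)
$j = 24$ ($j = 4 \cdot 6 = 24$)
$h \left(j 12 + K{\left(0,-2 \right)}\right) = \frac{24 \cdot 12 + \left(5 - -2\right)}{297} = \frac{288 + \left(5 + 2\right)}{297} = \frac{288 + 7}{297} = \frac{1}{297} \cdot 295 = \frac{295}{297}$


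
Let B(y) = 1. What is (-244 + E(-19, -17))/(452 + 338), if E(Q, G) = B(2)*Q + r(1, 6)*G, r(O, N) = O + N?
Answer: -191/395 ≈ -0.48354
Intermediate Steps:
r(O, N) = N + O
E(Q, G) = Q + 7*G (E(Q, G) = 1*Q + (6 + 1)*G = Q + 7*G)
(-244 + E(-19, -17))/(452 + 338) = (-244 + (-19 + 7*(-17)))/(452 + 338) = (-244 + (-19 - 119))/790 = (-244 - 138)*(1/790) = -382*1/790 = -191/395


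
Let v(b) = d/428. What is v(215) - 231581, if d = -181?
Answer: -99116849/428 ≈ -2.3158e+5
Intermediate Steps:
v(b) = -181/428
v(215) - 231581 = -181/428 - 231581 = -99116849/428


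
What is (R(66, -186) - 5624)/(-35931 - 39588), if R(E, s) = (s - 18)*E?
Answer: 19088/75519 ≈ 0.25276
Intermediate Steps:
R(E, s) = E*(-18 + s) (R(E, s) = (-18 + s)*E = E*(-18 + s))
(R(66, -186) - 5624)/(-35931 - 39588) = (66*(-18 - 186) - 5624)/(-35931 - 39588) = (66*(-204) - 5624)/(-75519) = (-13464 - 5624)*(-1/75519) = -19088*(-1/75519) = 19088/75519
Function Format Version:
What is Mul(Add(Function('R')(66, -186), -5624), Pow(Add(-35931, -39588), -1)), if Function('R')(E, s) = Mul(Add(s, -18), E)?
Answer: Rational(19088, 75519) ≈ 0.25276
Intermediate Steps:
Function('R')(E, s) = Mul(E, Add(-18, s)) (Function('R')(E, s) = Mul(Add(-18, s), E) = Mul(E, Add(-18, s)))
Mul(Add(Function('R')(66, -186), -5624), Pow(Add(-35931, -39588), -1)) = Mul(Add(Mul(66, Add(-18, -186)), -5624), Pow(Add(-35931, -39588), -1)) = Mul(Add(Mul(66, -204), -5624), Pow(-75519, -1)) = Mul(Add(-13464, -5624), Rational(-1, 75519)) = Mul(-19088, Rational(-1, 75519)) = Rational(19088, 75519)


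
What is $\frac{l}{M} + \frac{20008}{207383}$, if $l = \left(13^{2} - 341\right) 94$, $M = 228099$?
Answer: $\frac{1210836448}{47303854917} \approx 0.025597$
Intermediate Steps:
$l = -16168$ ($l = \left(169 - 341\right) 94 = \left(-172\right) 94 = -16168$)
$\frac{l}{M} + \frac{20008}{207383} = - \frac{16168}{228099} + \frac{20008}{207383} = \frac{1210836448}{47303854917}$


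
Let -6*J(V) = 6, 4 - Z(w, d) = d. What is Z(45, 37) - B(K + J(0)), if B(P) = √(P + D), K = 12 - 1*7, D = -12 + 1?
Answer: -33 - I*√7 ≈ -33.0 - 2.6458*I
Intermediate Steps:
Z(w, d) = 4 - d
J(V) = -1 (J(V) = -⅙*6 = -1)
D = -11
K = 5 (K = 12 - 7 = 5)
B(P) = √(-11 + P) (B(P) = √(P - 11) = √(-11 + P))
Z(45, 37) - B(K + J(0)) = (4 - 1*37) - √(-11 + (5 - 1)) = (4 - 37) - √(-11 + 4) = -33 - √(-7) = -33 - I*√7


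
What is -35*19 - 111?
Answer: -776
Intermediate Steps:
-35*19 - 111 = -665 - 111 = -776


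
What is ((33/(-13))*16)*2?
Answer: -1056/13 ≈ -81.231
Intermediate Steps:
((33/(-13))*16)*2 = ((33*(-1/13))*16)*2 = -33/13*16*2 = -528/13*2 = -1056/13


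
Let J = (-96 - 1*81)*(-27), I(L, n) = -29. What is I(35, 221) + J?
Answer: 4750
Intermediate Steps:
J = 4779 (J = (-96 - 81)*(-27) = -177*(-27) = 4779)
I(35, 221) + J = -29 + 4779 = 4750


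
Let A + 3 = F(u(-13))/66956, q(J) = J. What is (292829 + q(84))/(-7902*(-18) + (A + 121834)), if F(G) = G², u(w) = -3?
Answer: 19612282828/17680870061 ≈ 1.1092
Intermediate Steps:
A = -200859/66956 (A = -3 + (-3)²/66956 = -3 + 9*(1/66956) = -3 + 9/66956 = -200859/66956 ≈ -2.9999)
(292829 + q(84))/(-7902*(-18) + (A + 121834)) = (292829 + 84)/(-7902*(-18) + (-200859/66956 + 121834)) = 292913/(142236 + 8157316445/66956) = 292913/(17680870061/66956) = 292913*(66956/17680870061) = 19612282828/17680870061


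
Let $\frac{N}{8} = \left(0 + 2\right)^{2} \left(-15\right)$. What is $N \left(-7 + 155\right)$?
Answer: $-71040$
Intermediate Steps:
$N = -480$ ($N = 8 \left(0 + 2\right)^{2} \left(-15\right) = 8 \cdot 2^{2} \left(-15\right) = 8 \cdot 4 \left(-15\right) = 8 \left(-60\right) = -480$)
$N \left(-7 + 155\right) = - 480 \left(-7 + 155\right) = \left(-480\right) 148 = -71040$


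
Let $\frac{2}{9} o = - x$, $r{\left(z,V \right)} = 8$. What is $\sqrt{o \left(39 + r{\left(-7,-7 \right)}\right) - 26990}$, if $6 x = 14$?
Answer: $\frac{i \sqrt{109934}}{2} \approx 165.78 i$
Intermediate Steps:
$x = \frac{7}{3}$ ($x = \frac{1}{6} \cdot 14 = \frac{7}{3} \approx 2.3333$)
$o = - \frac{21}{2}$ ($o = \frac{9 \left(\left(-1\right) \frac{7}{3}\right)}{2} = \frac{9}{2} \left(- \frac{7}{3}\right) = - \frac{21}{2} \approx -10.5$)
$\sqrt{o \left(39 + r{\left(-7,-7 \right)}\right) - 26990} = \sqrt{- \frac{21 \left(39 + 8\right)}{2} - 26990} = \sqrt{\left(- \frac{21}{2}\right) 47 - 26990} = \sqrt{- \frac{987}{2} - 26990} = \sqrt{- \frac{54967}{2}} = \frac{i \sqrt{109934}}{2}$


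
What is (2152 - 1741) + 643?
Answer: 1054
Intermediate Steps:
(2152 - 1741) + 643 = 411 + 643 = 1054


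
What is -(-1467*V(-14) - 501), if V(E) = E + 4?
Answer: -14169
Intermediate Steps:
V(E) = 4 + E
-(-1467*V(-14) - 501) = -(-1467*(4 - 14) - 501) = -(-1467*(-10) - 501) = -(14670 - 501) = -1*14169 = -14169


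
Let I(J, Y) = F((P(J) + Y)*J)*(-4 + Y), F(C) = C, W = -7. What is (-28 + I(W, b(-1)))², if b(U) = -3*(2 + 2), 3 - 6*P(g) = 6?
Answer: 2039184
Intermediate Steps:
P(g) = -½ (P(g) = ½ - ⅙*6 = ½ - 1 = -½)
b(U) = -12 (b(U) = -3*4 = -12)
I(J, Y) = J*(-4 + Y)*(-½ + Y) (I(J, Y) = ((-½ + Y)*J)*(-4 + Y) = (J*(-½ + Y))*(-4 + Y) = J*(-4 + Y)*(-½ + Y))
(-28 + I(W, b(-1)))² = (-28 + (½)*(-7)*(-1 + 2*(-12))*(-4 - 12))² = (-28 + (½)*(-7)*(-1 - 24)*(-16))² = (-28 + (½)*(-7)*(-25)*(-16))² = (-28 - 1400)² = (-1428)² = 2039184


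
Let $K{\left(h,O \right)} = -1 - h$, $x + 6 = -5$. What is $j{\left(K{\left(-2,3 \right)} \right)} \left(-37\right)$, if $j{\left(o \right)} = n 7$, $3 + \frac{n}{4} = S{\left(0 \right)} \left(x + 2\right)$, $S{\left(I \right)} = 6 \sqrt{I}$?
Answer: $3108$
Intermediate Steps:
$x = -11$ ($x = -6 - 5 = -11$)
$n = -12$ ($n = -12 + 4 \cdot 6 \sqrt{0} \left(-11 + 2\right) = -12 + 4 \cdot 6 \cdot 0 \left(-9\right) = -12 + 4 \cdot 0 \left(-9\right) = -12 + 4 \cdot 0 = -12 + 0 = -12$)
$j{\left(o \right)} = -84$ ($j{\left(o \right)} = \left(-12\right) 7 = -84$)
$j{\left(K{\left(-2,3 \right)} \right)} \left(-37\right) = \left(-84\right) \left(-37\right) = 3108$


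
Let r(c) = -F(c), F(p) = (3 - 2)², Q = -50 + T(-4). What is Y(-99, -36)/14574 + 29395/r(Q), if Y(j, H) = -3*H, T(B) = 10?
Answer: -71400437/2429 ≈ -29395.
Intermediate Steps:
Q = -40 (Q = -50 + 10 = -40)
F(p) = 1 (F(p) = 1² = 1)
r(c) = -1 (r(c) = -1*1 = -1)
Y(-99, -36)/14574 + 29395/r(Q) = -3*(-36)/14574 + 29395/(-1) = 108*(1/14574) + 29395*(-1) = 18/2429 - 29395 = -71400437/2429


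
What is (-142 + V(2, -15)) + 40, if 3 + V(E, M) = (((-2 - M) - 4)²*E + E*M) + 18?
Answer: 45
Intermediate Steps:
V(E, M) = 15 + E*M + E*(-6 - M)² (V(E, M) = -3 + ((((-2 - M) - 4)²*E + E*M) + 18) = -3 + (((-6 - M)²*E + E*M) + 18) = -3 + ((E*(-6 - M)² + E*M) + 18) = -3 + ((E*M + E*(-6 - M)²) + 18) = -3 + (18 + E*M + E*(-6 - M)²) = 15 + E*M + E*(-6 - M)²)
(-142 + V(2, -15)) + 40 = (-142 + (15 + 2*(-15) + 2*(6 - 15)²)) + 40 = (-142 + (15 - 30 + 2*(-9)²)) + 40 = (-142 + (15 - 30 + 2*81)) + 40 = (-142 + (15 - 30 + 162)) + 40 = (-142 + 147) + 40 = 5 + 40 = 45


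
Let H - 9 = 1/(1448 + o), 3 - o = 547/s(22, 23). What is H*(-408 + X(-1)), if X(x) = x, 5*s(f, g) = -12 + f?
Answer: -8669573/2355 ≈ -3681.3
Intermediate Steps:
s(f, g) = -12/5 + f/5 (s(f, g) = (-12 + f)/5 = -12/5 + f/5)
o = -541/2 (o = 3 - 547/(-12/5 + (⅕)*22) = 3 - 547/(-12/5 + 22/5) = 3 - 547/2 = -541/2 ≈ -270.50)
H = 21197/2355 (H = 9 + 1/(1448 - 541/2) = 9 + 1/(2355/2) = 9 + 2/2355 = 21197/2355 ≈ 9.0009)
H*(-408 + X(-1)) = 21197*(-408 - 1)/2355 = (21197/2355)*(-409) = -8669573/2355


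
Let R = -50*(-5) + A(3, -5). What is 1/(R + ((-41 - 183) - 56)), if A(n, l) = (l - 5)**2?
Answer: 1/70 ≈ 0.014286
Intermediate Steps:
A(n, l) = (-5 + l)**2
R = 350 (R = -50*(-5) + (-5 - 5)**2 = -10*(-25) + (-10)**2 = 250 + 100 = 350)
1/(R + ((-41 - 183) - 56)) = 1/(350 + ((-41 - 183) - 56)) = 1/(350 + (-224 - 56)) = 1/(350 - 280) = 1/70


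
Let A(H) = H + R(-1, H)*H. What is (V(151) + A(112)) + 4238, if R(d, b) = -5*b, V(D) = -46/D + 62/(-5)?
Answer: -44078942/755 ≈ -58383.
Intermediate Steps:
V(D) = -62/5 - 46/D (V(D) = -46/D + 62*(-1/5) = -46/D - 62/5 = -62/5 - 46/D)
A(H) = H - 5*H**2 (A(H) = H + (-5*H)*H = H - 5*H**2)
(V(151) + A(112)) + 4238 = ((-62/5 - 46/151) + 112*(1 - 5*112)) + 4238 = ((-62/5 - 46*1/151) + 112*(1 - 560)) + 4238 = ((-62/5 - 46/151) + 112*(-559)) + 4238 = (-9592/755 - 62608) + 4238 = -47278632/755 + 4238 = -44078942/755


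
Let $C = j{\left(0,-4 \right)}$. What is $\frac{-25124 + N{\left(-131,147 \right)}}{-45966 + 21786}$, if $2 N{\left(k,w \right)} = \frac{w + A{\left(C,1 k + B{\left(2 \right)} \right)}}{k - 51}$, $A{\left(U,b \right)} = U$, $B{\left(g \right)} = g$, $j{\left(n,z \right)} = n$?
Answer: $\frac{1306469}{1257360} \approx 1.0391$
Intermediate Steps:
$C = 0$
$N{\left(k,w \right)} = \frac{w}{2 \left(-51 + k\right)}$ ($N{\left(k,w \right)} = \frac{\left(w + 0\right) \frac{1}{k - 51}}{2} = \frac{w \frac{1}{-51 + k}}{2} = \frac{w}{2 \left(-51 + k\right)}$)
$\frac{-25124 + N{\left(-131,147 \right)}}{-45966 + 21786} = \frac{-25124 + \frac{1}{2} \cdot 147 \frac{1}{-51 - 131}}{-45966 + 21786} = \frac{-25124 + \frac{1}{2} \cdot 147 \frac{1}{-182}}{-24180} = \left(-25124 + \frac{1}{2} \cdot 147 \left(- \frac{1}{182}\right)\right) \left(- \frac{1}{24180}\right) = \left(-25124 - \frac{21}{52}\right) \left(- \frac{1}{24180}\right) = \left(- \frac{1306469}{52}\right) \left(- \frac{1}{24180}\right) = \frac{1306469}{1257360}$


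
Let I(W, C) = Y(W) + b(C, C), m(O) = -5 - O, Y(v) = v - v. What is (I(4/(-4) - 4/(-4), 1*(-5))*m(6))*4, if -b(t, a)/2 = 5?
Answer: 440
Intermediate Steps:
b(t, a) = -10 (b(t, a) = -2*5 = -10)
Y(v) = 0
I(W, C) = -10 (I(W, C) = 0 - 10 = -10)
(I(4/(-4) - 4/(-4), 1*(-5))*m(6))*4 = -10*(-5 - 1*6)*4 = -10*(-5 - 6)*4 = -10*(-11)*4 = 110*4 = 440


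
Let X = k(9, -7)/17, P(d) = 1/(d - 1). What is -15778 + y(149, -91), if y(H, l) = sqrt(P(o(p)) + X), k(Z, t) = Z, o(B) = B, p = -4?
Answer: -15778 + 2*sqrt(595)/85 ≈ -15777.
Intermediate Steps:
P(d) = 1/(-1 + d)
X = 9/17 ≈ 0.52941
y(H, l) = 2*sqrt(595)/85 (y(H, l) = sqrt(1/(-1 - 4) + 9/17) = sqrt(1/(-5) + 9/17) = sqrt(-1/5 + 9/17) = sqrt(28/85) = 2*sqrt(595)/85)
-15778 + y(149, -91) = -15778 + 2*sqrt(595)/85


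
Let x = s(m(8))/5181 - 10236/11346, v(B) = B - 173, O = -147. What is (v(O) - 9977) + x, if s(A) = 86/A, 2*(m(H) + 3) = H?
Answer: -100891175647/9797271 ≈ -10298.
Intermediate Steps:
v(B) = -173 + B
m(H) = -3 + H/2
x = -8676160/9797271 (x = (86/(-3 + (1/2)*8))/5181 - 10236/11346 = (86/(-3 + 4))*(1/5181) - 10236*1/11346 = (86/1)*(1/5181) - 1706/1891 = (86*1)*(1/5181) - 1706/1891 = 86*(1/5181) - 1706/1891 = 86/5181 - 1706/1891 = -8676160/9797271 ≈ -0.88557)
(v(O) - 9977) + x = ((-173 - 147) - 9977) - 8676160/9797271 = (-320 - 9977) - 8676160/9797271 = -10297 - 8676160/9797271 = -100891175647/9797271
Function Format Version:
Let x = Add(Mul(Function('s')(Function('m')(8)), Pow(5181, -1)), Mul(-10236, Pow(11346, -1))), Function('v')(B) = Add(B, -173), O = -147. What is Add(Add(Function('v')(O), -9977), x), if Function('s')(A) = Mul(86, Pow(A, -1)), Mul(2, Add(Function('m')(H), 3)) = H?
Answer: Rational(-100891175647, 9797271) ≈ -10298.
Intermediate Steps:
Function('v')(B) = Add(-173, B)
Function('m')(H) = Add(-3, Mul(Rational(1, 2), H))
x = Rational(-8676160, 9797271) (x = Add(Mul(Mul(86, Pow(Add(-3, Mul(Rational(1, 2), 8)), -1)), Pow(5181, -1)), Mul(-10236, Pow(11346, -1))) = Add(Mul(Mul(86, Pow(Add(-3, 4), -1)), Rational(1, 5181)), Mul(-10236, Rational(1, 11346))) = Add(Mul(Mul(86, Pow(1, -1)), Rational(1, 5181)), Rational(-1706, 1891)) = Add(Mul(Mul(86, 1), Rational(1, 5181)), Rational(-1706, 1891)) = Add(Mul(86, Rational(1, 5181)), Rational(-1706, 1891)) = Add(Rational(86, 5181), Rational(-1706, 1891)) = Rational(-8676160, 9797271) ≈ -0.88557)
Add(Add(Function('v')(O), -9977), x) = Add(Add(Add(-173, -147), -9977), Rational(-8676160, 9797271)) = Add(Add(-320, -9977), Rational(-8676160, 9797271)) = Add(-10297, Rational(-8676160, 9797271)) = Rational(-100891175647, 9797271)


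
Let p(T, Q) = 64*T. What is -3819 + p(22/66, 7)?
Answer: -11393/3 ≈ -3797.7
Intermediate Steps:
-3819 + p(22/66, 7) = -3819 + 64*(22/66) = -3819 + 64*(22*(1/66)) = -3819 + 64*(1/3) = -3819 + 64/3 = -11393/3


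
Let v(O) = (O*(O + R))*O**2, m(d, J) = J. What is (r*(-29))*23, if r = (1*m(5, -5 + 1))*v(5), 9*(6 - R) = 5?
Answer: 31349000/9 ≈ 3.4832e+6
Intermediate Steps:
R = 49/9 (R = 6 - 1/9*5 = 6 - 5/9 = 49/9 ≈ 5.4444)
v(O) = O**3*(49/9 + O) (v(O) = (O*(O + 49/9))*O**2 = (O*(49/9 + O))*O**2 = O**3*(49/9 + O))
r = -47000/9 (r = (1*(-5 + 1))*(5**3*(49/9 + 5)) = (1*(-4))*(125*(94/9)) = -4*11750/9 = -47000/9 ≈ -5222.2)
(r*(-29))*23 = -47000/9*(-29)*23 = (1363000/9)*23 = 31349000/9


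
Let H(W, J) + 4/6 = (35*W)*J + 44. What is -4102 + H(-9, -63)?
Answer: 47359/3 ≈ 15786.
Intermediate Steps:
H(W, J) = 130/3 + 35*J*W (H(W, J) = -⅔ + ((35*W)*J + 44) = -⅔ + (35*J*W + 44) = -⅔ + (44 + 35*J*W) = 130/3 + 35*J*W)
-4102 + H(-9, -63) = -4102 + (130/3 + 35*(-63)*(-9)) = -4102 + (130/3 + 19845) = -4102 + 59665/3 = 47359/3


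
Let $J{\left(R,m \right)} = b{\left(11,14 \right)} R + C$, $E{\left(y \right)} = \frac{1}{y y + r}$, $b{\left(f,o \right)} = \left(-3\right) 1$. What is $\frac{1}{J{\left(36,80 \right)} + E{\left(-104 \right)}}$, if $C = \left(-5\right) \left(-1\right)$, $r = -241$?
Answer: $- \frac{10575}{1089224} \approx -0.0097087$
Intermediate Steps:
$C = 5$
$b{\left(f,o \right)} = -3$
$E{\left(y \right)} = \frac{1}{-241 + y^{2}}$ ($E{\left(y \right)} = \frac{1}{y y - 241} = \frac{1}{y^{2} - 241} = \frac{1}{-241 + y^{2}}$)
$J{\left(R,m \right)} = 5 - 3 R$ ($J{\left(R,m \right)} = - 3 R + 5 = 5 - 3 R$)
$\frac{1}{J{\left(36,80 \right)} + E{\left(-104 \right)}} = \frac{1}{\left(5 - 108\right) + \frac{1}{-241 + \left(-104\right)^{2}}} = \frac{1}{\left(5 - 108\right) + \frac{1}{-241 + 10816}} = \frac{1}{-103 + \frac{1}{10575}} = \frac{1}{- \frac{1089224}{10575}} = - \frac{10575}{1089224}$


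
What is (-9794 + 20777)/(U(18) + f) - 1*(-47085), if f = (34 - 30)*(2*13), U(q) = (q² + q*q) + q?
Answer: 5180919/110 ≈ 47099.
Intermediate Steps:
U(q) = q + 2*q² (U(q) = (q² + q²) + q = 2*q² + q = q + 2*q²)
f = 104 (f = 4*26 = 104)
(-9794 + 20777)/(U(18) + f) - 1*(-47085) = (-9794 + 20777)/(18*(1 + 2*18) + 104) - 1*(-47085) = 10983/(18*(1 + 36) + 104) + 47085 = 10983/(18*37 + 104) + 47085 = 10983/(666 + 104) + 47085 = 10983/770 + 47085 = 10983*(1/770) + 47085 = 1569/110 + 47085 = 5180919/110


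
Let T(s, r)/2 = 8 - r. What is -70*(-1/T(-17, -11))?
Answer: 35/19 ≈ 1.8421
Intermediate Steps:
T(s, r) = 16 - 2*r (T(s, r) = 2*(8 - r) = 16 - 2*r)
-70*(-1/T(-17, -11)) = -70*(-1/(16 - 2*(-11))) = -70*(-1/(16 + 22)) = -70/((-1*38)) = -70/(-38) = -70*(-1/38) = 35/19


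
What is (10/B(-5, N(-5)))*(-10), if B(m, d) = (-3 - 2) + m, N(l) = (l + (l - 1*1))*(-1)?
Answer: 10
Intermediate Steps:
N(l) = 1 - 2*l (N(l) = (l + (l - 1))*(-1) = (l + (-1 + l))*(-1) = (-1 + 2*l)*(-1) = 1 - 2*l)
B(m, d) = -5 + m
(10/B(-5, N(-5)))*(-10) = (10/(-5 - 5))*(-10) = (10/(-10))*(-10) = -1/10*10*(-10) = -1*(-10) = 10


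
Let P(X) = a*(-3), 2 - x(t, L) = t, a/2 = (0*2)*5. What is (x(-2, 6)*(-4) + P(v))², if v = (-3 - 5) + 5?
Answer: 256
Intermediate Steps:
a = 0 (a = 2*((0*2)*5) = 2*(0*5) = 2*0 = 0)
x(t, L) = 2 - t
v = -3 (v = -8 + 5 = -3)
P(X) = 0 (P(X) = 0*(-3) = 0)
(x(-2, 6)*(-4) + P(v))² = ((2 - 1*(-2))*(-4) + 0)² = ((2 + 2)*(-4) + 0)² = (4*(-4) + 0)² = (-16 + 0)² = (-16)² = 256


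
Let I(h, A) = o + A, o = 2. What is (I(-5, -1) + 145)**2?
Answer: 21316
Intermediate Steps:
I(h, A) = 2 + A
(I(-5, -1) + 145)**2 = ((2 - 1) + 145)**2 = (1 + 145)**2 = 146**2 = 21316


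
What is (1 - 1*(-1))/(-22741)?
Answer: -2/22741 ≈ -8.7947e-5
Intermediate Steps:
(1 - 1*(-1))/(-22741) = (1 + 1)*(-1/22741) = 2*(-1/22741) = -2/22741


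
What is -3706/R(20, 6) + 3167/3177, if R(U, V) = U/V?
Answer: -17645108/15885 ≈ -1110.8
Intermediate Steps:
-3706/R(20, 6) + 3167/3177 = -3706/(20/6) + 3167/3177 = -3706/(20*(⅙)) + 3167*(1/3177) = -3706/10/3 + 3167/3177 = -3706*3/10 + 3167/3177 = -5559/5 + 3167/3177 = -17645108/15885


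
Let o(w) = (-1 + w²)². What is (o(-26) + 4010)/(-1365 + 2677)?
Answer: 459635/1312 ≈ 350.33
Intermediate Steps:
(o(-26) + 4010)/(-1365 + 2677) = ((-1 + (-26)²)² + 4010)/(-1365 + 2677) = ((-1 + 676)² + 4010)/1312 = (675² + 4010)*(1/1312) = (455625 + 4010)*(1/1312) = 459635*(1/1312) = 459635/1312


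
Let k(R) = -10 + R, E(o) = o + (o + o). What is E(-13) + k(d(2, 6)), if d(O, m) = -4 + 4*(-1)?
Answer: -57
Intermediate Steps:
d(O, m) = -8 (d(O, m) = -4 - 4 = -8)
E(o) = 3*o (E(o) = o + 2*o = 3*o)
E(-13) + k(d(2, 6)) = 3*(-13) + (-10 - 8) = -39 - 18 = -57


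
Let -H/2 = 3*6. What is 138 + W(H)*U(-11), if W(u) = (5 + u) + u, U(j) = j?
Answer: 875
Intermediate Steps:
H = -36 (H = -6*6 = -2*18 = -36)
W(u) = 5 + 2*u
138 + W(H)*U(-11) = 138 + (5 + 2*(-36))*(-11) = 138 + (5 - 72)*(-11) = 138 - 67*(-11) = 138 + 737 = 875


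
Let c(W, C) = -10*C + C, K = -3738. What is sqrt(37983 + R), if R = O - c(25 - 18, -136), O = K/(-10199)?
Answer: 3*sqrt(8670509381)/1457 ≈ 191.73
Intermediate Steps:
O = 534/1457 (O = -3738/(-10199) = -3738*(-1/10199) = 534/1457 ≈ 0.36651)
c(W, C) = -9*C
R = -1782834/1457 (R = 534/1457 - (-9)*(-136) = 534/1457 - 1*1224 = 534/1457 - 1224 = -1782834/1457 ≈ -1223.6)
sqrt(37983 + R) = sqrt(37983 - 1782834/1457) = sqrt(53558397/1457) = 3*sqrt(8670509381)/1457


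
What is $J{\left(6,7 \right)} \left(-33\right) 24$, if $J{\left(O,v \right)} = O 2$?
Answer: $-9504$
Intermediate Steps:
$J{\left(O,v \right)} = 2 O$
$J{\left(6,7 \right)} \left(-33\right) 24 = 2 \cdot 6 \left(-33\right) 24 = 12 \left(-33\right) 24 = \left(-396\right) 24 = -9504$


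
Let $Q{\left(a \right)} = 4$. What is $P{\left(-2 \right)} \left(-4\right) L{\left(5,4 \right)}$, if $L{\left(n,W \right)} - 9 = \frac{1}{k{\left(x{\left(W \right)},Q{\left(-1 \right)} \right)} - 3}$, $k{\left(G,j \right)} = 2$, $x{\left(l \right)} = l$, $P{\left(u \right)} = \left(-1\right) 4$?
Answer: $128$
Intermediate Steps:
$P{\left(u \right)} = -4$
$L{\left(n,W \right)} = 8$ ($L{\left(n,W \right)} = 9 + \frac{1}{2 - 3} = 9 + \frac{1}{-1} = 9 - 1 = 8$)
$P{\left(-2 \right)} \left(-4\right) L{\left(5,4 \right)} = \left(-4\right) \left(-4\right) 8 = 16 \cdot 8 = 128$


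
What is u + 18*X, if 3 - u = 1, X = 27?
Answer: 488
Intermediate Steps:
u = 2 (u = 3 - 1*1 = 3 - 1 = 2)
u + 18*X = 2 + 18*27 = 2 + 486 = 488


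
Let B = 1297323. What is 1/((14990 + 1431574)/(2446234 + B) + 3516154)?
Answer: 3743557/13162924366342 ≈ 2.8440e-7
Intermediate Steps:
1/((14990 + 1431574)/(2446234 + B) + 3516154) = 1/((14990 + 1431574)/(2446234 + 1297323) + 3516154) = 1/(1446564/3743557 + 3516154) = 1/(13162924366342/3743557) = 3743557/13162924366342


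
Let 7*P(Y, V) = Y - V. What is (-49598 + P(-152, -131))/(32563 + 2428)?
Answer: -49601/34991 ≈ -1.4175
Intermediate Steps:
P(Y, V) = -V/7 + Y/7 (P(Y, V) = (Y - V)/7 = -V/7 + Y/7)
(-49598 + P(-152, -131))/(32563 + 2428) = (-49598 + (-⅐*(-131) + (⅐)*(-152)))/(32563 + 2428) = (-49598 + (131/7 - 152/7))/34991 = (-49598 - 3)*(1/34991) = -49601*1/34991 = -49601/34991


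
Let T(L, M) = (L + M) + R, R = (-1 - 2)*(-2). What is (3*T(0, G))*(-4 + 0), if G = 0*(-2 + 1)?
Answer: -72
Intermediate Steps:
R = 6 (R = -3*(-2) = 6)
G = 0 (G = 0*(-1) = 0)
T(L, M) = 6 + L + M (T(L, M) = (L + M) + 6 = 6 + L + M)
(3*T(0, G))*(-4 + 0) = (3*(6 + 0 + 0))*(-4 + 0) = (3*6)*(-4) = 18*(-4) = -72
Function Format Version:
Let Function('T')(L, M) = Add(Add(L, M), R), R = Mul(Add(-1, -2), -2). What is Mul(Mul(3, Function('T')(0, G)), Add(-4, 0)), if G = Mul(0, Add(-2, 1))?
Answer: -72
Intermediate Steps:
R = 6 (R = Mul(-3, -2) = 6)
G = 0 (G = Mul(0, -1) = 0)
Function('T')(L, M) = Add(6, L, M) (Function('T')(L, M) = Add(Add(L, M), 6) = Add(6, L, M))
Mul(Mul(3, Function('T')(0, G)), Add(-4, 0)) = Mul(Mul(3, Add(6, 0, 0)), Add(-4, 0)) = Mul(Mul(3, 6), -4) = Mul(18, -4) = -72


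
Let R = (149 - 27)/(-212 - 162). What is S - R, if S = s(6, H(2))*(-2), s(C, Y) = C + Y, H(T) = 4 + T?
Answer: -4427/187 ≈ -23.674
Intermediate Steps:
R = -61/187 (R = 122/(-374) = 122*(-1/374) = -61/187 ≈ -0.32620)
S = -24 (S = (6 + (4 + 2))*(-2) = (6 + 6)*(-2) = 12*(-2) = -24)
S - R = -24 - 1*(-61/187) = -24 + 61/187 = -4427/187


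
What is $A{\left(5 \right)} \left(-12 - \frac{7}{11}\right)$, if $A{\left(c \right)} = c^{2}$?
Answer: $- \frac{3475}{11} \approx -315.91$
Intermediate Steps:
$A{\left(5 \right)} \left(-12 - \frac{7}{11}\right) = 5^{2} \left(-12 - \frac{7}{11}\right) = 25 \left(-12 - \frac{7}{11}\right) = 25 \left(- \frac{139}{11}\right) = - \frac{3475}{11}$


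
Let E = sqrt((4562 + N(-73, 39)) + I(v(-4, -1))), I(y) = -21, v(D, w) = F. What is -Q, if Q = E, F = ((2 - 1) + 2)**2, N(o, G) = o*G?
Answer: -11*sqrt(14) ≈ -41.158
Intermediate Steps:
N(o, G) = G*o
F = 9 (F = (1 + 2)**2 = 3**2 = 9)
v(D, w) = 9
E = 11*sqrt(14) (E = sqrt((4562 + 39*(-73)) - 21) = sqrt((4562 - 2847) - 21) = sqrt(1715 - 21) = sqrt(1694) = 11*sqrt(14) ≈ 41.158)
Q = 11*sqrt(14) ≈ 41.158
-Q = -11*sqrt(14)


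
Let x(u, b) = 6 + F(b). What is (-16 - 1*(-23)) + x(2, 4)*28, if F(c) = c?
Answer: 287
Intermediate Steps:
x(u, b) = 6 + b
(-16 - 1*(-23)) + x(2, 4)*28 = (-16 - 1*(-23)) + (6 + 4)*28 = (-16 + 23) + 10*28 = 7 + 280 = 287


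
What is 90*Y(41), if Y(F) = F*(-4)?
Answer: -14760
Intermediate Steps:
Y(F) = -4*F
90*Y(41) = 90*(-4*41) = 90*(-164) = -14760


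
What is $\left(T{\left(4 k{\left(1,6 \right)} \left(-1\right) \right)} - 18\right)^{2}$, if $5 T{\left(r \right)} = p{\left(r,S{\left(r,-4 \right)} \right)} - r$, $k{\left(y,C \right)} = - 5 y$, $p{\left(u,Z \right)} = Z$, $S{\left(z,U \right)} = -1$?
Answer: $\frac{12321}{25} \approx 492.84$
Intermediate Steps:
$T{\left(r \right)} = - \frac{1}{5} - \frac{r}{5}$ ($T{\left(r \right)} = \frac{-1 - r}{5} = - \frac{1}{5} - \frac{r}{5}$)
$\left(T{\left(4 k{\left(1,6 \right)} \left(-1\right) \right)} - 18\right)^{2} = \left(\left(- \frac{1}{5} - \frac{4 \left(\left(-5\right) 1\right) \left(-1\right)}{5}\right) - 18\right)^{2} = \left(\left(- \frac{1}{5} - \frac{4 \left(-5\right) \left(-1\right)}{5}\right) - 18\right)^{2} = \left(\left(- \frac{1}{5} - \frac{\left(-20\right) \left(-1\right)}{5}\right) - 18\right)^{2} = \left(\left(- \frac{1}{5} - 4\right) - 18\right)^{2} = \left(- \frac{21}{5} - 18\right)^{2} = \left(- \frac{111}{5}\right)^{2} = \frac{12321}{25}$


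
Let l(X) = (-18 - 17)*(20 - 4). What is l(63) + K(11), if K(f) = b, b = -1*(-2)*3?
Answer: -554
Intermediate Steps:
b = 6 (b = 2*3 = 6)
l(X) = -560 (l(X) = -35*16 = -560)
K(f) = 6
l(63) + K(11) = -560 + 6 = -554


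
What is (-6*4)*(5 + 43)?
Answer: -1152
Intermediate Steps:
(-6*4)*(5 + 43) = -24*48 = -1152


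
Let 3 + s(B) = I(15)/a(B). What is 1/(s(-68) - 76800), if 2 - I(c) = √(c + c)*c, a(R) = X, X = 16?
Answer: -9830768/755031242483 + 120*√30/755031242483 ≈ -1.3019e-5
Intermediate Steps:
a(R) = 16
I(c) = 2 - √2*c^(3/2) (I(c) = 2 - √(c + c)*c = 2 - √(2*c)*c = 2 - √2*√c*c = 2 - √2*c^(3/2))
s(B) = -23/8 - 15*√30/16 (s(B) = -3 + (2 - √2*15^(3/2))/16 = -3 + (2 - √2*15*√15)*(1/16) = -3 + (2 - 15*√30)*(1/16) = -3 + (⅛ - 15*√30/16) = -23/8 - 15*√30/16)
1/(s(-68) - 76800) = 1/((-23/8 - 15*√30/16) - 76800) = 1/(-614423/8 - 15*√30/16)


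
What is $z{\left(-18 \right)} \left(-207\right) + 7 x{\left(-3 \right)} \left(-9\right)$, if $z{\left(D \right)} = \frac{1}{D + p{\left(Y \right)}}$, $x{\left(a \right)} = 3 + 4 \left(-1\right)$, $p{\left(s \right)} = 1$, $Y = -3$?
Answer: $\frac{1278}{17} \approx 75.177$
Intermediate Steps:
$x{\left(a \right)} = -1$ ($x{\left(a \right)} = 3 - 4 = -1$)
$z{\left(D \right)} = \frac{1}{1 + D}$ ($z{\left(D \right)} = \frac{1}{D + 1} = \frac{1}{1 + D}$)
$z{\left(-18 \right)} \left(-207\right) + 7 x{\left(-3 \right)} \left(-9\right) = \frac{1}{1 - 18} \left(-207\right) + 7 \left(-1\right) \left(-9\right) = \frac{1}{-17} \left(-207\right) - -63 = \left(- \frac{1}{17}\right) \left(-207\right) + 63 = \frac{207}{17} + 63 = \frac{1278}{17}$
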